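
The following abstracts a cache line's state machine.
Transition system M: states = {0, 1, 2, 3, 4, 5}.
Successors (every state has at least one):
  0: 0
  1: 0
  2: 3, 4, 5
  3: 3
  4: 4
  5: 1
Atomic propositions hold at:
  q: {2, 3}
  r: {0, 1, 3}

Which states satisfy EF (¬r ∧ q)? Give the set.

{2}

Sat(¬r) = {2, 4, 5}
Sat(¬r ∧ q) = {2}
EF (¬r ∧ q): least fixpoint, start Z0 = {2}, add states with some successor in Z. Already a fixed point.
Sat(EF (¬r ∧ q)) = {2}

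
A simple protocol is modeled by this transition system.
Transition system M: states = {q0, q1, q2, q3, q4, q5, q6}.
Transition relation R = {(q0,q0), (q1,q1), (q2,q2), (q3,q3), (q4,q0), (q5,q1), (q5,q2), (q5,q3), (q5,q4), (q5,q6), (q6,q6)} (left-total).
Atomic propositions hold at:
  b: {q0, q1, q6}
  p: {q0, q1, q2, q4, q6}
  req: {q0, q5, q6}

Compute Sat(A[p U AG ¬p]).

Sat(¬p) = {q3, q5}
AG ¬p: greatest fixpoint, start Z0 = {q3, q5}, keep only states in Sat with every successor in Z. Z1 = {q3}; fixed.
Sat(AG ¬p) = {q3}
A[p U AG ¬p]: least fixpoint, start Z0 = Sat(AG ¬p) = {q3}, add states in Sat(p) with every successor in Z. Already a fixed point.
Sat(A[p U AG ¬p]) = {q3}

{q3}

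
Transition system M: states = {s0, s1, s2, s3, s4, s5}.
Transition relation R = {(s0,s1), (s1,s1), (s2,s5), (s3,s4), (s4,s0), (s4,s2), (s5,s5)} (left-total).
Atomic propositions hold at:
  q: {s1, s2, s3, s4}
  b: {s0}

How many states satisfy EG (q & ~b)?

1

Sat(~b) = {s1, s2, s3, s4, s5}
Sat(q & ~b) = {s1, s2, s3, s4}
EG (q & ~b): greatest fixpoint, start Z0 = {s1, s2, s3, s4}, keep only states in Sat with some successor in Z. Z1 = {s1, s3, s4}; Z2 = {s1, s3}; Z3 = {s1}; fixed.
Sat(EG (q & ~b)) = {s1}
|Sat(EG (q & ~b))| = |{s1}| = 1.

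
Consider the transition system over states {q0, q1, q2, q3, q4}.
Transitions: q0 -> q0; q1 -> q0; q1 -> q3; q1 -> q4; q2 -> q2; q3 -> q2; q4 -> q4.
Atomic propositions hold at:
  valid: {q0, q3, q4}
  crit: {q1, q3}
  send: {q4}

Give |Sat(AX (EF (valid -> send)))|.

Sat(valid -> send) = {q1, q2, q4}
EF (valid -> send): least fixpoint, start Z0 = {q1, q2, q4}, add states with some successor in Z. Z1 = {q1, q2, q3, q4}; fixed.
Sat(EF (valid -> send)) = {q1, q2, q3, q4}
Sat(AX (EF (valid -> send))) = {s : every successor in {q1, q2, q3, q4}} = {q2, q3, q4}
|Sat(AX (EF (valid -> send)))| = |{q2, q3, q4}| = 3.

3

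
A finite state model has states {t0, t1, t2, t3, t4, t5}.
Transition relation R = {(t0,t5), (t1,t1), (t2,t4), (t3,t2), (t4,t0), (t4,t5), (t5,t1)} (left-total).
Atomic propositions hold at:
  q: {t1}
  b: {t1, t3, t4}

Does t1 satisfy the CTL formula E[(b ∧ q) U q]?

Yes

Sat(b ∧ q) = {t1}
E[(b ∧ q) U q]: least fixpoint, start Z0 = Sat(q) = {t1}, add states in Sat(b ∧ q) with some successor in Z. Already a fixed point.
Sat(E[(b ∧ q) U q]) = {t1}
t1 ∈ Sat(E[(b ∧ q) U q]) = {t1}, so the formula holds at t1.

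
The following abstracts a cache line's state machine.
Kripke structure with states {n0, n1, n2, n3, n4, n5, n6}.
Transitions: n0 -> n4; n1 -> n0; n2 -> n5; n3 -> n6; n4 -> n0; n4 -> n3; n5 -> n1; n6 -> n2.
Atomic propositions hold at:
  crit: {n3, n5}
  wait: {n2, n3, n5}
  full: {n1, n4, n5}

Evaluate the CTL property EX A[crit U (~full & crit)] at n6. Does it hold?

Sat(~full) = {n0, n2, n3, n6}
Sat(~full & crit) = {n3}
A[crit U (~full & crit)]: least fixpoint, start Z0 = Sat((~full & crit)) = {n3}, add states in Sat(crit) with every successor in Z. Already a fixed point.
Sat(A[crit U (~full & crit)]) = {n3}
Sat(EX A[crit U (~full & crit)]) = {s : some successor in {n3}} = {n4}
n6 ∉ Sat(EX A[crit U (~full & crit)]) = {n4}, so the formula does not hold at n6.

No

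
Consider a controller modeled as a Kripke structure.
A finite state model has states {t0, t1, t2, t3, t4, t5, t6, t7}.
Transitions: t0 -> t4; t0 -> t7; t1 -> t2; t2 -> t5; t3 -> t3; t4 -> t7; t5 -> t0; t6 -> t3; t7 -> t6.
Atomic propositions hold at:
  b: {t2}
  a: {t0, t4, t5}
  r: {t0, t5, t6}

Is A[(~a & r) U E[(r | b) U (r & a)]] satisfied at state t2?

Sat(~a) = {t1, t2, t3, t6, t7}
Sat(~a & r) = {t6}
Sat(r | b) = {t0, t2, t5, t6}
Sat(r & a) = {t0, t5}
E[(r | b) U (r & a)]: least fixpoint, start Z0 = Sat((r & a)) = {t0, t5}, add states in Sat(r | b) with some successor in Z. Z1 = {t0, t2, t5}; fixed.
Sat(E[(r | b) U (r & a)]) = {t0, t2, t5}
A[(~a & r) U E[(r | b) U (r & a)]]: least fixpoint, start Z0 = Sat(E[(r | b) U (r & a)]) = {t0, t2, t5}, add states in Sat(~a & r) with every successor in Z. Already a fixed point.
Sat(A[(~a & r) U E[(r | b) U (r & a)]]) = {t0, t2, t5}
t2 ∈ Sat(A[(~a & r) U E[(r | b) U (r & a)]]) = {t0, t2, t5}, so the formula holds at t2.

Yes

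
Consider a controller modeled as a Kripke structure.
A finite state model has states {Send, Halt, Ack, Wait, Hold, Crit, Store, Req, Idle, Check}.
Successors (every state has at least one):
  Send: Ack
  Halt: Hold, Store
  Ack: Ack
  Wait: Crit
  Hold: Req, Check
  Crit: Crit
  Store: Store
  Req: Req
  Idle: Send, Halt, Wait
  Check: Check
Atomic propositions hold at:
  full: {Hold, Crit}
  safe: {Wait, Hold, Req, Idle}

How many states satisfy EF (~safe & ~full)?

7

Sat(~safe) = {Send, Halt, Ack, Crit, Store, Check}
Sat(~full) = {Send, Halt, Ack, Wait, Store, Req, Idle, Check}
Sat(~safe & ~full) = {Send, Halt, Ack, Store, Check}
EF (~safe & ~full): least fixpoint, start Z0 = {Send, Halt, Ack, Store, Check}, add states with some successor in Z. Z1 = {Send, Halt, Ack, Hold, Store, Idle, Check}; fixed.
Sat(EF (~safe & ~full)) = {Send, Halt, Ack, Hold, Store, Idle, Check}
|Sat(EF (~safe & ~full))| = |{Send, Halt, Ack, Hold, Store, Idle, Check}| = 7.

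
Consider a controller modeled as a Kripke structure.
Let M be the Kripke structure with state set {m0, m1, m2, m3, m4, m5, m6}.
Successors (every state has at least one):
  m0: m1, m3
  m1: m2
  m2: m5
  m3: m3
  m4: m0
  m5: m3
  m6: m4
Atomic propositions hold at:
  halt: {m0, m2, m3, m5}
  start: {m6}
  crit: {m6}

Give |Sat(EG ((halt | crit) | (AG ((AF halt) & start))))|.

Sat(halt | crit) = {m0, m2, m3, m5, m6}
AF halt: least fixpoint, start Z0 = {m0, m2, m3, m5}, add states with every successor in Z. Z1 = {m0, m1, m2, m3, m4, m5}; Z2 = {m0, m1, m2, m3, m4, m5, m6}; fixed.
Sat(AF halt) = {m0, m1, m2, m3, m4, m5, m6}
Sat((AF halt) & start) = {m6}
AG ((AF halt) & start): greatest fixpoint, start Z0 = {m6}, keep only states in Sat with every successor in Z. Z1 = ∅; fixed.
Sat(AG ((AF halt) & start)) = ∅
Sat((halt | crit) | (AG ((AF halt) & start))) = {m0, m2, m3, m5, m6}
EG ((halt | crit) | (AG ((AF halt) & start))): greatest fixpoint, start Z0 = {m0, m2, m3, m5, m6}, keep only states in Sat with some successor in Z. Z1 = {m0, m2, m3, m5}; fixed.
Sat(EG ((halt | crit) | (AG ((AF halt) & start)))) = {m0, m2, m3, m5}
|Sat(EG ((halt | crit) | (AG ((AF halt) & start))))| = |{m0, m2, m3, m5}| = 4.

4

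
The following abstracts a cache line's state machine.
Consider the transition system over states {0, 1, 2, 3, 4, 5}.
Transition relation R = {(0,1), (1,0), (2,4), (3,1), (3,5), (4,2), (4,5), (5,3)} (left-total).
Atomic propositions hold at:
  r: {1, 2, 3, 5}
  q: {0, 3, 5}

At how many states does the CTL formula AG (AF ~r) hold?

2

Sat(~r) = {0, 4}
AF ~r: least fixpoint, start Z0 = {0, 4}, add states with every successor in Z. Z1 = {0, 1, 2, 4}; fixed.
Sat(AF ~r) = {0, 1, 2, 4}
AG (AF ~r): greatest fixpoint, start Z0 = {0, 1, 2, 4}, keep only states in Sat with every successor in Z. Z1 = {0, 1, 2}; Z2 = {0, 1}; fixed.
Sat(AG (AF ~r)) = {0, 1}
|Sat(AG (AF ~r))| = |{0, 1}| = 2.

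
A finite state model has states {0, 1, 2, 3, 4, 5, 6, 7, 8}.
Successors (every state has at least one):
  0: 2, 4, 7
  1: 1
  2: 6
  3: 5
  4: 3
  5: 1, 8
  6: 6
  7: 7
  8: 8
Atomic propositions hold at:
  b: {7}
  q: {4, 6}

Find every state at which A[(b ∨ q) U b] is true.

{7}

Sat(b ∨ q) = {4, 6, 7}
A[(b ∨ q) U b]: least fixpoint, start Z0 = Sat(b) = {7}, add states in Sat(b ∨ q) with every successor in Z. Already a fixed point.
Sat(A[(b ∨ q) U b]) = {7}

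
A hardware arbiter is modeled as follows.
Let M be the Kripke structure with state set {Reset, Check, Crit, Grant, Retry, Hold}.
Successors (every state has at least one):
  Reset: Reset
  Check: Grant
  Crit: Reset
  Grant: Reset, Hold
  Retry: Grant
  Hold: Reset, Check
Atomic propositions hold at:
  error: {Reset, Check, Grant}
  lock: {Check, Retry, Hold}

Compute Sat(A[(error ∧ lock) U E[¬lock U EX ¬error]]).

{Check, Grant}

Sat(error ∧ lock) = {Check}
Sat(¬lock) = {Reset, Crit, Grant}
Sat(¬error) = {Crit, Retry, Hold}
Sat(EX ¬error) = {s : some successor in {Crit, Retry, Hold}} = {Grant}
E[¬lock U EX ¬error]: least fixpoint, start Z0 = Sat(EX ¬error) = {Grant}, add states in Sat(¬lock) with some successor in Z. Already a fixed point.
Sat(E[¬lock U EX ¬error]) = {Grant}
A[(error ∧ lock) U E[¬lock U EX ¬error]]: least fixpoint, start Z0 = Sat(E[¬lock U EX ¬error]) = {Grant}, add states in Sat(error ∧ lock) with every successor in Z. Z1 = {Check, Grant}; fixed.
Sat(A[(error ∧ lock) U E[¬lock U EX ¬error]]) = {Check, Grant}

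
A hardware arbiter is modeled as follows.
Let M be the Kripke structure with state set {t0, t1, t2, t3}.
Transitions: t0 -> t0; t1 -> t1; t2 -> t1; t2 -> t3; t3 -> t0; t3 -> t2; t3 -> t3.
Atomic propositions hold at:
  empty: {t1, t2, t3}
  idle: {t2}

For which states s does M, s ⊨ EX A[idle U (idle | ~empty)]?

{t0, t3}

Sat(~empty) = {t0}
Sat(idle | ~empty) = {t0, t2}
A[idle U (idle | ~empty)]: least fixpoint, start Z0 = Sat((idle | ~empty)) = {t0, t2}, add states in Sat(idle) with every successor in Z. Already a fixed point.
Sat(A[idle U (idle | ~empty)]) = {t0, t2}
Sat(EX A[idle U (idle | ~empty)]) = {s : some successor in {t0, t2}} = {t0, t3}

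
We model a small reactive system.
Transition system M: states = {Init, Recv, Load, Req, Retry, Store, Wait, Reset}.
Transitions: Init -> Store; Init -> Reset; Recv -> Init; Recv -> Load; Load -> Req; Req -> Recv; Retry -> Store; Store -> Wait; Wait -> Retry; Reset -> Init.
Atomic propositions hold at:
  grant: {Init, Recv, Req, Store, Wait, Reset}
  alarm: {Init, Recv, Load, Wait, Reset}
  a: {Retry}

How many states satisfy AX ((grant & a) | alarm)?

4

Sat(grant & a) = ∅
Sat((grant & a) | alarm) = {Init, Recv, Load, Wait, Reset}
Sat(AX ((grant & a) | alarm)) = {s : every successor in {Init, Recv, Load, Wait, Reset}} = {Recv, Req, Store, Reset}
|Sat(AX ((grant & a) | alarm))| = |{Recv, Req, Store, Reset}| = 4.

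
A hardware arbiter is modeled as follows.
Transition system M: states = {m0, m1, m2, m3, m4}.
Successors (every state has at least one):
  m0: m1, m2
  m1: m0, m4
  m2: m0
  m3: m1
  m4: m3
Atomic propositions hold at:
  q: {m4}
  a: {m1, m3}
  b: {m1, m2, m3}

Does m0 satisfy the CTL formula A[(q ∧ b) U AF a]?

No

Sat(q ∧ b) = ∅
AF a: least fixpoint, start Z0 = {m1, m3}, add states with every successor in Z. Z1 = {m1, m3, m4}; fixed.
Sat(AF a) = {m1, m3, m4}
A[(q ∧ b) U AF a]: least fixpoint, start Z0 = Sat(AF a) = {m1, m3, m4}, add states in Sat(q ∧ b) with every successor in Z. Already a fixed point.
Sat(A[(q ∧ b) U AF a]) = {m1, m3, m4}
m0 ∉ Sat(A[(q ∧ b) U AF a]) = {m1, m3, m4}, so the formula does not hold at m0.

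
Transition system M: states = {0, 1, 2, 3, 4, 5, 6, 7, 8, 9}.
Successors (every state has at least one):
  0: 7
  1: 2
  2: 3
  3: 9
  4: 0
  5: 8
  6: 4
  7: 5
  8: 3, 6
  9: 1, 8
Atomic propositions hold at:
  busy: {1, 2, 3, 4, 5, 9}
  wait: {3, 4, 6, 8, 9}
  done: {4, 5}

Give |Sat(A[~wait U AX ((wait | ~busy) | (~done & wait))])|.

9

Sat(~wait) = {0, 1, 2, 5, 7}
Sat(~busy) = {0, 6, 7, 8}
Sat(wait | ~busy) = {0, 3, 4, 6, 7, 8, 9}
Sat(~done) = {0, 1, 2, 3, 6, 7, 8, 9}
Sat(~done & wait) = {3, 6, 8, 9}
Sat((wait | ~busy) | (~done & wait)) = {0, 3, 4, 6, 7, 8, 9}
Sat(AX ((wait | ~busy) | (~done & wait))) = {s : every successor in {0, 3, 4, 6, 7, 8, 9}} = {0, 2, 3, 4, 5, 6, 8}
A[~wait U AX ((wait | ~busy) | (~done & wait))]: least fixpoint, start Z0 = Sat(AX ((wait | ~busy) | (~done & wait))) = {0, 2, 3, 4, 5, 6, 8}, add states in Sat(~wait) with every successor in Z. Z1 = {0, 1, 2, 3, 4, 5, 6, 7, 8}; fixed.
Sat(A[~wait U AX ((wait | ~busy) | (~done & wait))]) = {0, 1, 2, 3, 4, 5, 6, 7, 8}
|Sat(A[~wait U AX ((wait | ~busy) | (~done & wait))])| = |{0, 1, 2, 3, 4, 5, 6, 7, 8}| = 9.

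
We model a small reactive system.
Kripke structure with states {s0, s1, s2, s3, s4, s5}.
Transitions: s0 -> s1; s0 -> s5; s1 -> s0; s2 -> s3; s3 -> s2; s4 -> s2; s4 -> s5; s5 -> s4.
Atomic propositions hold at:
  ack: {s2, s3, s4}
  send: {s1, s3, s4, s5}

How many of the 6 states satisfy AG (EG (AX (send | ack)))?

4

Sat(send | ack) = {s1, s2, s3, s4, s5}
Sat(AX (send | ack)) = {s : every successor in {s1, s2, s3, s4, s5}} = {s0, s2, s3, s4, s5}
EG (AX (send | ack)): greatest fixpoint, start Z0 = {s0, s2, s3, s4, s5}, keep only states in Sat with some successor in Z. Already a fixed point.
Sat(EG (AX (send | ack))) = {s0, s2, s3, s4, s5}
AG (EG (AX (send | ack))): greatest fixpoint, start Z0 = {s0, s2, s3, s4, s5}, keep only states in Sat with every successor in Z. Z1 = {s2, s3, s4, s5}; fixed.
Sat(AG (EG (AX (send | ack)))) = {s2, s3, s4, s5}
|Sat(AG (EG (AX (send | ack))))| = |{s2, s3, s4, s5}| = 4.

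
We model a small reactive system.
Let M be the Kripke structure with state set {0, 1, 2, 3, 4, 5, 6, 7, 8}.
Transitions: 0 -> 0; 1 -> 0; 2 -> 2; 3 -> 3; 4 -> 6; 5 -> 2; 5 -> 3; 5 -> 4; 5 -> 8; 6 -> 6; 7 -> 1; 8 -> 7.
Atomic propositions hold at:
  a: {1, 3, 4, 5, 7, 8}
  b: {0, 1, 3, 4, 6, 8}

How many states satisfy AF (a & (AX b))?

Sat(AX b) = {s : every successor in {0, 1, 3, 4, 6, 8}} = {0, 1, 3, 4, 6, 7}
Sat(a & (AX b)) = {1, 3, 4, 7}
AF (a & (AX b)): least fixpoint, start Z0 = {1, 3, 4, 7}, add states with every successor in Z. Z1 = {1, 3, 4, 7, 8}; fixed.
Sat(AF (a & (AX b))) = {1, 3, 4, 7, 8}
|Sat(AF (a & (AX b)))| = |{1, 3, 4, 7, 8}| = 5.

5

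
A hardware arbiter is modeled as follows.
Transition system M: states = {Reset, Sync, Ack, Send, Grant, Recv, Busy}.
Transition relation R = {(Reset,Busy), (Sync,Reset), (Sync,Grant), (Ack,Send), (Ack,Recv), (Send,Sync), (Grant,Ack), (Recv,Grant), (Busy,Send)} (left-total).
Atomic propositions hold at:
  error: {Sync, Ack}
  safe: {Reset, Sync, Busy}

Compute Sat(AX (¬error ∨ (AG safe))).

{Reset, Sync, Ack, Recv, Busy}

Sat(¬error) = {Reset, Send, Grant, Recv, Busy}
AG safe: greatest fixpoint, start Z0 = {Reset, Sync, Busy}, keep only states in Sat with every successor in Z. Z1 = {Reset}; Z2 = ∅; fixed.
Sat(AG safe) = ∅
Sat(¬error ∨ (AG safe)) = {Reset, Send, Grant, Recv, Busy}
Sat(AX (¬error ∨ (AG safe))) = {s : every successor in {Reset, Send, Grant, Recv, Busy}} = {Reset, Sync, Ack, Recv, Busy}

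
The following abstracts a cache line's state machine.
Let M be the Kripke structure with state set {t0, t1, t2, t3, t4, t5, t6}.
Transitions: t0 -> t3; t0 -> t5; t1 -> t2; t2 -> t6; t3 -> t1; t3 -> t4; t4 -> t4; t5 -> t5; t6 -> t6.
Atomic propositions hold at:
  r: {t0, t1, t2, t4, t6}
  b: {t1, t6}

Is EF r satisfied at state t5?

No

EF r: least fixpoint, start Z0 = {t0, t1, t2, t4, t6}, add states with some successor in Z. Z1 = {t0, t1, t2, t3, t4, t6}; fixed.
Sat(EF r) = {t0, t1, t2, t3, t4, t6}
t5 ∉ Sat(EF r) = {t0, t1, t2, t3, t4, t6}, so the formula does not hold at t5.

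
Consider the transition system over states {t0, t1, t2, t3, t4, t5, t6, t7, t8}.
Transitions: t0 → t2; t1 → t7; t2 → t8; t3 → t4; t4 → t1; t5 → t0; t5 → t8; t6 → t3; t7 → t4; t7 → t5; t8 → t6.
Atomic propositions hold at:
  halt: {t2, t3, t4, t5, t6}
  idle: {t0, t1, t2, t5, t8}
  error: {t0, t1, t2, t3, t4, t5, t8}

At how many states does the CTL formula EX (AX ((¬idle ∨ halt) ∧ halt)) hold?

5

Sat(¬idle) = {t3, t4, t6, t7}
Sat(¬idle ∨ halt) = {t2, t3, t4, t5, t6, t7}
Sat((¬idle ∨ halt) ∧ halt) = {t2, t3, t4, t5, t6}
Sat(AX ((¬idle ∨ halt) ∧ halt)) = {s : every successor in {t2, t3, t4, t5, t6}} = {t0, t3, t6, t7, t8}
Sat(EX (AX ((¬idle ∨ halt) ∧ halt))) = {s : some successor in {t0, t3, t6, t7, t8}} = {t1, t2, t5, t6, t8}
|Sat(EX (AX ((¬idle ∨ halt) ∧ halt)))| = |{t1, t2, t5, t6, t8}| = 5.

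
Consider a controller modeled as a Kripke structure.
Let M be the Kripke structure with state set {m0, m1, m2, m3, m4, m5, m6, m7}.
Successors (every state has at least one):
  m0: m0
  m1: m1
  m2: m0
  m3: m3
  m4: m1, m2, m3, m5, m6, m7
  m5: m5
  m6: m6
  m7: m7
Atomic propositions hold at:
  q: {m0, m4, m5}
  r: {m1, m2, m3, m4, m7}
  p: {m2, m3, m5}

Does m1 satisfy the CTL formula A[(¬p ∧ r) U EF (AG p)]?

Sat(¬p) = {m0, m1, m4, m6, m7}
Sat(¬p ∧ r) = {m1, m4, m7}
AG p: greatest fixpoint, start Z0 = {m2, m3, m5}, keep only states in Sat with every successor in Z. Z1 = {m3, m5}; fixed.
Sat(AG p) = {m3, m5}
EF (AG p): least fixpoint, start Z0 = {m3, m5}, add states with some successor in Z. Z1 = {m3, m4, m5}; fixed.
Sat(EF (AG p)) = {m3, m4, m5}
A[(¬p ∧ r) U EF (AG p)]: least fixpoint, start Z0 = Sat(EF (AG p)) = {m3, m4, m5}, add states in Sat(¬p ∧ r) with every successor in Z. Already a fixed point.
Sat(A[(¬p ∧ r) U EF (AG p)]) = {m3, m4, m5}
m1 ∉ Sat(A[(¬p ∧ r) U EF (AG p)]) = {m3, m4, m5}, so the formula does not hold at m1.

No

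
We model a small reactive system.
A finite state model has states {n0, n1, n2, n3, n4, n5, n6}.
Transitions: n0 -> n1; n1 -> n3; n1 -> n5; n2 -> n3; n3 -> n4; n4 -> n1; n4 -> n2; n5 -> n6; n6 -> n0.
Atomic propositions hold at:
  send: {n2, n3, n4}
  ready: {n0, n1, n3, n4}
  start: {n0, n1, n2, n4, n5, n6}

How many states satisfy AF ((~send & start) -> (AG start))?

Sat(~send) = {n0, n1, n5, n6}
Sat(~send & start) = {n0, n1, n5, n6}
AG start: greatest fixpoint, start Z0 = {n0, n1, n2, n4, n5, n6}, keep only states in Sat with every successor in Z. Z1 = {n0, n4, n5, n6}; Z2 = {n5, n6}; Z3 = {n5}; Z4 = ∅; fixed.
Sat(AG start) = ∅
Sat((~send & start) -> (AG start)) = {n2, n3, n4}
AF ((~send & start) -> (AG start)): least fixpoint, start Z0 = {n2, n3, n4}, add states with every successor in Z. Already a fixed point.
Sat(AF ((~send & start) -> (AG start))) = {n2, n3, n4}
|Sat(AF ((~send & start) -> (AG start)))| = |{n2, n3, n4}| = 3.

3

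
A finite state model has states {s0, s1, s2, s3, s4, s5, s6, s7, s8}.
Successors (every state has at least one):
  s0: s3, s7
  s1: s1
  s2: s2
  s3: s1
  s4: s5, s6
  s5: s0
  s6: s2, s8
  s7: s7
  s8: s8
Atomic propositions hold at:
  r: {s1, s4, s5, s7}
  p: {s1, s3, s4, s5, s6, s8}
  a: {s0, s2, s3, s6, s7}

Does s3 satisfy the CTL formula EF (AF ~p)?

No

Sat(~p) = {s0, s2, s7}
AF ~p: least fixpoint, start Z0 = {s0, s2, s7}, add states with every successor in Z. Z1 = {s0, s2, s5, s7}; fixed.
Sat(AF ~p) = {s0, s2, s5, s7}
EF (AF ~p): least fixpoint, start Z0 = {s0, s2, s5, s7}, add states with some successor in Z. Z1 = {s0, s2, s4, s5, s6, s7}; fixed.
Sat(EF (AF ~p)) = {s0, s2, s4, s5, s6, s7}
s3 ∉ Sat(EF (AF ~p)) = {s0, s2, s4, s5, s6, s7}, so the formula does not hold at s3.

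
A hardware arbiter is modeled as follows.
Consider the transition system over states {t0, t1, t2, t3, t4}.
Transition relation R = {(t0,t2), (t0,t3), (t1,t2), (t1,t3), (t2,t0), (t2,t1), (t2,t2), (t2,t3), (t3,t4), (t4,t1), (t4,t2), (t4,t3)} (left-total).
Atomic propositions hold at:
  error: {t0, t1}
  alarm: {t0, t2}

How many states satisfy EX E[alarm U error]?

4

E[alarm U error]: least fixpoint, start Z0 = Sat(error) = {t0, t1}, add states in Sat(alarm) with some successor in Z. Z1 = {t0, t1, t2}; fixed.
Sat(E[alarm U error]) = {t0, t1, t2}
Sat(EX E[alarm U error]) = {s : some successor in {t0, t1, t2}} = {t0, t1, t2, t4}
|Sat(EX E[alarm U error])| = |{t0, t1, t2, t4}| = 4.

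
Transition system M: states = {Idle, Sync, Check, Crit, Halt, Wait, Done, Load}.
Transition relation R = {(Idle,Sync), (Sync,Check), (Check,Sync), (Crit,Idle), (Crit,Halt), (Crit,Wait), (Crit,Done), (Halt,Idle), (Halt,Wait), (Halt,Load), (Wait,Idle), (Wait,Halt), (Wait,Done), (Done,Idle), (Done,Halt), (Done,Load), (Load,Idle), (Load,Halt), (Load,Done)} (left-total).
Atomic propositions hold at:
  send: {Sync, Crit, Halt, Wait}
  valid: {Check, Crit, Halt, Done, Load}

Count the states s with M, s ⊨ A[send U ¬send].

5

Sat(¬send) = {Idle, Check, Done, Load}
A[send U ¬send]: least fixpoint, start Z0 = Sat(¬send) = {Idle, Check, Done, Load}, add states in Sat(send) with every successor in Z. Z1 = {Idle, Sync, Check, Done, Load}; fixed.
Sat(A[send U ¬send]) = {Idle, Sync, Check, Done, Load}
|Sat(A[send U ¬send])| = |{Idle, Sync, Check, Done, Load}| = 5.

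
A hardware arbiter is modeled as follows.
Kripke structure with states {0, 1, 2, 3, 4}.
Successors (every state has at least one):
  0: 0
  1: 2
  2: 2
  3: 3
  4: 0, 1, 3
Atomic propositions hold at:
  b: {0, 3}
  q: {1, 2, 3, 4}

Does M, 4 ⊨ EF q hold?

EF q: least fixpoint, start Z0 = {1, 2, 3, 4}, add states with some successor in Z. Already a fixed point.
Sat(EF q) = {1, 2, 3, 4}
4 ∈ Sat(EF q) = {1, 2, 3, 4}, so the formula holds at 4.

Yes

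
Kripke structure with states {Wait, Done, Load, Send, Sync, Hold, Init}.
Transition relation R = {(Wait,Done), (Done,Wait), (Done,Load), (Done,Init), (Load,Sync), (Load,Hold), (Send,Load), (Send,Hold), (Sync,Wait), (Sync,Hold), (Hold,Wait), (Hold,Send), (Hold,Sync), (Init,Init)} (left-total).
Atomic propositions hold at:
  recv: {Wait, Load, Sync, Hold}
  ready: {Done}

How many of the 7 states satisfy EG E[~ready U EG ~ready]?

Sat(~ready) = {Wait, Load, Send, Sync, Hold, Init}
EG ~ready: greatest fixpoint, start Z0 = {Wait, Load, Send, Sync, Hold, Init}, keep only states in Sat with some successor in Z. Z1 = {Load, Send, Sync, Hold, Init}; fixed.
Sat(EG ~ready) = {Load, Send, Sync, Hold, Init}
E[~ready U EG ~ready]: least fixpoint, start Z0 = Sat(EG ~ready) = {Load, Send, Sync, Hold, Init}, add states in Sat(~ready) with some successor in Z. Already a fixed point.
Sat(E[~ready U EG ~ready]) = {Load, Send, Sync, Hold, Init}
EG E[~ready U EG ~ready]: greatest fixpoint, start Z0 = {Load, Send, Sync, Hold, Init}, keep only states in Sat with some successor in Z. Already a fixed point.
Sat(EG E[~ready U EG ~ready]) = {Load, Send, Sync, Hold, Init}
|Sat(EG E[~ready U EG ~ready])| = |{Load, Send, Sync, Hold, Init}| = 5.

5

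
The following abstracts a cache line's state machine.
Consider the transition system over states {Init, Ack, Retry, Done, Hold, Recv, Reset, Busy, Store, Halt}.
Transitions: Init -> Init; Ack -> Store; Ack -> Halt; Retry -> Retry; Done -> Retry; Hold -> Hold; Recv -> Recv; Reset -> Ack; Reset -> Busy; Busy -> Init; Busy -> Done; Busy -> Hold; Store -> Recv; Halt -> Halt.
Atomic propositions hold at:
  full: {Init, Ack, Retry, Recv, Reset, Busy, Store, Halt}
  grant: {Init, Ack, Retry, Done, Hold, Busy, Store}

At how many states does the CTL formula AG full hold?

6

AG full: greatest fixpoint, start Z0 = {Init, Ack, Retry, Recv, Reset, Busy, Store, Halt}, keep only states in Sat with every successor in Z. Z1 = {Init, Ack, Retry, Recv, Reset, Store, Halt}; Z2 = {Init, Ack, Retry, Recv, Store, Halt}; fixed.
Sat(AG full) = {Init, Ack, Retry, Recv, Store, Halt}
|Sat(AG full)| = |{Init, Ack, Retry, Recv, Store, Halt}| = 6.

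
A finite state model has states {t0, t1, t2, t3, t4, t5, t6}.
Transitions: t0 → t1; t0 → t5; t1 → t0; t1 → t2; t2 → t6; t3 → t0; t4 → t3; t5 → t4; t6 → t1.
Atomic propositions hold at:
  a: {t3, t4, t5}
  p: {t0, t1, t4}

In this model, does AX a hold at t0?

No

Sat(AX a) = {s : every successor in {t3, t4, t5}} = {t4, t5}
t0 ∉ Sat(AX a) = {t4, t5}, so the formula does not hold at t0.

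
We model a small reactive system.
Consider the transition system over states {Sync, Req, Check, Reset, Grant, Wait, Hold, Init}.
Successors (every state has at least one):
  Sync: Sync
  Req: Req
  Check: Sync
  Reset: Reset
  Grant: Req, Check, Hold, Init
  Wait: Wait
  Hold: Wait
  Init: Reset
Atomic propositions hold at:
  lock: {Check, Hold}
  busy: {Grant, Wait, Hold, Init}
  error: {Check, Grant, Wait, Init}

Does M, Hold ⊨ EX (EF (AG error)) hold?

AG error: greatest fixpoint, start Z0 = {Check, Grant, Wait, Init}, keep only states in Sat with every successor in Z. Z1 = {Wait}; fixed.
Sat(AG error) = {Wait}
EF (AG error): least fixpoint, start Z0 = {Wait}, add states with some successor in Z. Z1 = {Wait, Hold}; Z2 = {Grant, Wait, Hold}; fixed.
Sat(EF (AG error)) = {Grant, Wait, Hold}
Sat(EX (EF (AG error))) = {s : some successor in {Grant, Wait, Hold}} = {Grant, Wait, Hold}
Hold ∈ Sat(EX (EF (AG error))) = {Grant, Wait, Hold}, so the formula holds at Hold.

Yes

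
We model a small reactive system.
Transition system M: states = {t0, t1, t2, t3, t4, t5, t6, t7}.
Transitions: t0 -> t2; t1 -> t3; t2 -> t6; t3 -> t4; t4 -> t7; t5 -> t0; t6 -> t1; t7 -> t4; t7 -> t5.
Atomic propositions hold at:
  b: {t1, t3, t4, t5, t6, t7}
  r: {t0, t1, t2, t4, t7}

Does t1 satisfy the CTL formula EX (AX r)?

Sat(AX r) = {s : every successor in {t0, t1, t2, t4, t7}} = {t0, t3, t4, t5, t6}
Sat(EX (AX r)) = {s : some successor in {t0, t3, t4, t5, t6}} = {t1, t2, t3, t5, t7}
t1 ∈ Sat(EX (AX r)) = {t1, t2, t3, t5, t7}, so the formula holds at t1.

Yes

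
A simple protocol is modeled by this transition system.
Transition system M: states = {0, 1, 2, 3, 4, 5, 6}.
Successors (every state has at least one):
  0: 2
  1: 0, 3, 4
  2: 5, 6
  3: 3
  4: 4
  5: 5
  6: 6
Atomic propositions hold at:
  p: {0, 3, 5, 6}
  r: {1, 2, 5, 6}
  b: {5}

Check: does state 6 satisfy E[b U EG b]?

EG b: greatest fixpoint, start Z0 = {5}, keep only states in Sat with some successor in Z. Already a fixed point.
Sat(EG b) = {5}
E[b U EG b]: least fixpoint, start Z0 = Sat(EG b) = {5}, add states in Sat(b) with some successor in Z. Already a fixed point.
Sat(E[b U EG b]) = {5}
6 ∉ Sat(E[b U EG b]) = {5}, so the formula does not hold at 6.

No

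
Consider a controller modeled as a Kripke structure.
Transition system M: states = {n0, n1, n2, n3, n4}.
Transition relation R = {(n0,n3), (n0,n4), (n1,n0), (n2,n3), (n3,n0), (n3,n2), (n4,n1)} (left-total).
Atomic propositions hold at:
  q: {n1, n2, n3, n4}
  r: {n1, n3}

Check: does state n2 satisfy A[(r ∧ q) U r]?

No

Sat(r ∧ q) = {n1, n3}
A[(r ∧ q) U r]: least fixpoint, start Z0 = Sat(r) = {n1, n3}, add states in Sat(r ∧ q) with every successor in Z. Already a fixed point.
Sat(A[(r ∧ q) U r]) = {n1, n3}
n2 ∉ Sat(A[(r ∧ q) U r]) = {n1, n3}, so the formula does not hold at n2.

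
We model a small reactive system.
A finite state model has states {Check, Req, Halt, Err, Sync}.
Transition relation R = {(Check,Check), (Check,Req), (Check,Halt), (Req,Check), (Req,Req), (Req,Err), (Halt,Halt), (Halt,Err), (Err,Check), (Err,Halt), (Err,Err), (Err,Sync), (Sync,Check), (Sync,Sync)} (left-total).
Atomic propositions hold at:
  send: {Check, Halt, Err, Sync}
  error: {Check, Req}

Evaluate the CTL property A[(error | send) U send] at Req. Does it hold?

Sat(error | send) = {Check, Req, Halt, Err, Sync}
A[(error | send) U send]: least fixpoint, start Z0 = Sat(send) = {Check, Halt, Err, Sync}, add states in Sat(error | send) with every successor in Z. Already a fixed point.
Sat(A[(error | send) U send]) = {Check, Halt, Err, Sync}
Req ∉ Sat(A[(error | send) U send]) = {Check, Halt, Err, Sync}, so the formula does not hold at Req.

No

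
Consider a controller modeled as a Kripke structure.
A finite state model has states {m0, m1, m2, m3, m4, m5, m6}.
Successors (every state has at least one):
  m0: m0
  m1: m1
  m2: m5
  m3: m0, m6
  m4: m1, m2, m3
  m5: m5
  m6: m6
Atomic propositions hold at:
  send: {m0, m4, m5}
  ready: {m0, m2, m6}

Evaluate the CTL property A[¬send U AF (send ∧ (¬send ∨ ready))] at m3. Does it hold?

Sat(¬send) = {m1, m2, m3, m6}
Sat(¬send ∨ ready) = {m0, m1, m2, m3, m6}
Sat(send ∧ (¬send ∨ ready)) = {m0}
AF (send ∧ (¬send ∨ ready)): least fixpoint, start Z0 = {m0}, add states with every successor in Z. Already a fixed point.
Sat(AF (send ∧ (¬send ∨ ready))) = {m0}
A[¬send U AF (send ∧ (¬send ∨ ready))]: least fixpoint, start Z0 = Sat(AF (send ∧ (¬send ∨ ready))) = {m0}, add states in Sat(¬send) with every successor in Z. Already a fixed point.
Sat(A[¬send U AF (send ∧ (¬send ∨ ready))]) = {m0}
m3 ∉ Sat(A[¬send U AF (send ∧ (¬send ∨ ready))]) = {m0}, so the formula does not hold at m3.

No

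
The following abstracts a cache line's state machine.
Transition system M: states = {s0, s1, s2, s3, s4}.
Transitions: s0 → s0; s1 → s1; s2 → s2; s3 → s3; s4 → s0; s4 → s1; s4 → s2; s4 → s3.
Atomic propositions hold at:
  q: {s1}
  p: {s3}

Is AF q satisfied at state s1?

Yes

AF q: least fixpoint, start Z0 = {s1}, add states with every successor in Z. Already a fixed point.
Sat(AF q) = {s1}
s1 ∈ Sat(AF q) = {s1}, so the formula holds at s1.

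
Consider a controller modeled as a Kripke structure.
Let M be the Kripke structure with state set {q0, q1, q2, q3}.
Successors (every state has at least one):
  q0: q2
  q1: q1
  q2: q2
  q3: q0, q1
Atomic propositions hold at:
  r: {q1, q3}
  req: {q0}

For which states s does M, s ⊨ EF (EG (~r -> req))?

{q1, q3}

Sat(~r) = {q0, q2}
Sat(~r -> req) = {q0, q1, q3}
EG (~r -> req): greatest fixpoint, start Z0 = {q0, q1, q3}, keep only states in Sat with some successor in Z. Z1 = {q1, q3}; fixed.
Sat(EG (~r -> req)) = {q1, q3}
EF (EG (~r -> req)): least fixpoint, start Z0 = {q1, q3}, add states with some successor in Z. Already a fixed point.
Sat(EF (EG (~r -> req))) = {q1, q3}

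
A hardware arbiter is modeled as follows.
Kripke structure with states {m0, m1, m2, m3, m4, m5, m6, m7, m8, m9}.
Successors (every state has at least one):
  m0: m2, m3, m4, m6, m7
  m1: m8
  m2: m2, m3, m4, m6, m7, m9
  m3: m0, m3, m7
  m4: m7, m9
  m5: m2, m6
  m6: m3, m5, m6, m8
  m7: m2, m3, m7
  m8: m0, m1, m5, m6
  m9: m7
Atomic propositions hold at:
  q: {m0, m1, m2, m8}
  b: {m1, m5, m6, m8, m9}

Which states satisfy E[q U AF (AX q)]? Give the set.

Sat(AX q) = {s : every successor in {m0, m1, m2, m8}} = {m1}
AF (AX q): least fixpoint, start Z0 = {m1}, add states with every successor in Z. Already a fixed point.
Sat(AF (AX q)) = {m1}
E[q U AF (AX q)]: least fixpoint, start Z0 = Sat(AF (AX q)) = {m1}, add states in Sat(q) with some successor in Z. Z1 = {m1, m8}; fixed.
Sat(E[q U AF (AX q)]) = {m1, m8}

{m1, m8}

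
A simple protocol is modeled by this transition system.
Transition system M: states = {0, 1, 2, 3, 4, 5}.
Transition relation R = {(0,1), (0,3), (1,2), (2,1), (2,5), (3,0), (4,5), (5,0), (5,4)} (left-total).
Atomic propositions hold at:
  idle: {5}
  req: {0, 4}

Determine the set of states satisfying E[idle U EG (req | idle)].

Sat(req | idle) = {0, 4, 5}
EG (req | idle): greatest fixpoint, start Z0 = {0, 4, 5}, keep only states in Sat with some successor in Z. Z1 = {4, 5}; fixed.
Sat(EG (req | idle)) = {4, 5}
E[idle U EG (req | idle)]: least fixpoint, start Z0 = Sat(EG (req | idle)) = {4, 5}, add states in Sat(idle) with some successor in Z. Already a fixed point.
Sat(E[idle U EG (req | idle)]) = {4, 5}

{4, 5}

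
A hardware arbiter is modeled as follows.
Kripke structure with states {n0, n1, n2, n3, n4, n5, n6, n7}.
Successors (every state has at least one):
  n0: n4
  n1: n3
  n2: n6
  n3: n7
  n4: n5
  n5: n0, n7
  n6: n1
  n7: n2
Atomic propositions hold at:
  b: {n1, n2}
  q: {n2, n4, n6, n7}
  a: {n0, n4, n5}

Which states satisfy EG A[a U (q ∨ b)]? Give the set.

Sat(q ∨ b) = {n1, n2, n4, n6, n7}
A[a U (q ∨ b)]: least fixpoint, start Z0 = Sat((q ∨ b)) = {n1, n2, n4, n6, n7}, add states in Sat(a) with every successor in Z. Z1 = {n0, n1, n2, n4, n6, n7}; Z2 = {n0, n1, n2, n4, n5, n6, n7}; fixed.
Sat(A[a U (q ∨ b)]) = {n0, n1, n2, n4, n5, n6, n7}
EG A[a U (q ∨ b)]: greatest fixpoint, start Z0 = {n0, n1, n2, n4, n5, n6, n7}, keep only states in Sat with some successor in Z. Z1 = {n0, n2, n4, n5, n6, n7}; Z2 = {n0, n2, n4, n5, n7}; Z3 = {n0, n4, n5, n7}; Z4 = {n0, n4, n5}; fixed.
Sat(EG A[a U (q ∨ b)]) = {n0, n4, n5}

{n0, n4, n5}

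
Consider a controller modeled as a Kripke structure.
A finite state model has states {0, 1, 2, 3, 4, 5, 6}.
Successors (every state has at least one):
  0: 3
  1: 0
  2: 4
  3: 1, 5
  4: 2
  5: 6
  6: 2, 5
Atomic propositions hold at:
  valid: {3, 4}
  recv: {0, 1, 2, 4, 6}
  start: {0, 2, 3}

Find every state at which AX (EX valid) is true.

Sat(EX valid) = {s : some successor in {3, 4}} = {0, 2}
Sat(AX (EX valid)) = {s : every successor in {0, 2}} = {1, 4}

{1, 4}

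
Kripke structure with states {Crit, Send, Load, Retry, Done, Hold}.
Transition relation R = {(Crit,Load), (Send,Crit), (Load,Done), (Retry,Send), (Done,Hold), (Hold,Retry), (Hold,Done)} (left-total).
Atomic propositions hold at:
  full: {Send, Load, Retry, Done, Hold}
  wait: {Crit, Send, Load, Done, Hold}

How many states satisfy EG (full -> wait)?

5

Sat(full -> wait) = {Crit, Send, Load, Done, Hold}
EG (full -> wait): greatest fixpoint, start Z0 = {Crit, Send, Load, Done, Hold}, keep only states in Sat with some successor in Z. Already a fixed point.
Sat(EG (full -> wait)) = {Crit, Send, Load, Done, Hold}
|Sat(EG (full -> wait))| = |{Crit, Send, Load, Done, Hold}| = 5.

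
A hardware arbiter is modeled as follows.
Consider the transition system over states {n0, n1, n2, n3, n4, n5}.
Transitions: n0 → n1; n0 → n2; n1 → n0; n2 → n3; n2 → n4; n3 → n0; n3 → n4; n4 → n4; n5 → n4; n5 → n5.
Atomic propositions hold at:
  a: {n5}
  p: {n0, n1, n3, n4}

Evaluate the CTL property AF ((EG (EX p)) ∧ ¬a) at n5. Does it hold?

No

Sat(EX p) = {s : some successor in {n0, n1, n3, n4}} = {n0, n1, n2, n3, n4, n5}
EG (EX p): greatest fixpoint, start Z0 = {n0, n1, n2, n3, n4, n5}, keep only states in Sat with some successor in Z. Already a fixed point.
Sat(EG (EX p)) = {n0, n1, n2, n3, n4, n5}
Sat(¬a) = {n0, n1, n2, n3, n4}
Sat((EG (EX p)) ∧ ¬a) = {n0, n1, n2, n3, n4}
AF ((EG (EX p)) ∧ ¬a): least fixpoint, start Z0 = {n0, n1, n2, n3, n4}, add states with every successor in Z. Already a fixed point.
Sat(AF ((EG (EX p)) ∧ ¬a)) = {n0, n1, n2, n3, n4}
n5 ∉ Sat(AF ((EG (EX p)) ∧ ¬a)) = {n0, n1, n2, n3, n4}, so the formula does not hold at n5.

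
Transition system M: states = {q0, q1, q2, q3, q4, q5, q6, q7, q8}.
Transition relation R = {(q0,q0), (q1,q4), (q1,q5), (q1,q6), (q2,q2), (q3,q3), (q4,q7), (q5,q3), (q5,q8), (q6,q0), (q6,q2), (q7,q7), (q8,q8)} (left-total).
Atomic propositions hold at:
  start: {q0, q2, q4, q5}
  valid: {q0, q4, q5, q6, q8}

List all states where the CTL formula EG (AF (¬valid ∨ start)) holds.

{q0, q1, q2, q3, q4, q5, q6, q7}

Sat(¬valid) = {q1, q2, q3, q7}
Sat(¬valid ∨ start) = {q0, q1, q2, q3, q4, q5, q7}
AF (¬valid ∨ start): least fixpoint, start Z0 = {q0, q1, q2, q3, q4, q5, q7}, add states with every successor in Z. Z1 = {q0, q1, q2, q3, q4, q5, q6, q7}; fixed.
Sat(AF (¬valid ∨ start)) = {q0, q1, q2, q3, q4, q5, q6, q7}
EG (AF (¬valid ∨ start)): greatest fixpoint, start Z0 = {q0, q1, q2, q3, q4, q5, q6, q7}, keep only states in Sat with some successor in Z. Already a fixed point.
Sat(EG (AF (¬valid ∨ start))) = {q0, q1, q2, q3, q4, q5, q6, q7}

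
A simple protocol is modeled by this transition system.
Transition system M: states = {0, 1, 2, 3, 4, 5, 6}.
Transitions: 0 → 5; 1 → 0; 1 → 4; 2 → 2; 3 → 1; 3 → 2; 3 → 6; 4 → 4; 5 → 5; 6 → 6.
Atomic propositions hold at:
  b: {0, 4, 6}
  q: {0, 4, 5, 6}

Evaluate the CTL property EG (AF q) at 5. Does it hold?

AF q: least fixpoint, start Z0 = {0, 4, 5, 6}, add states with every successor in Z. Z1 = {0, 1, 4, 5, 6}; fixed.
Sat(AF q) = {0, 1, 4, 5, 6}
EG (AF q): greatest fixpoint, start Z0 = {0, 1, 4, 5, 6}, keep only states in Sat with some successor in Z. Already a fixed point.
Sat(EG (AF q)) = {0, 1, 4, 5, 6}
5 ∈ Sat(EG (AF q)) = {0, 1, 4, 5, 6}, so the formula holds at 5.

Yes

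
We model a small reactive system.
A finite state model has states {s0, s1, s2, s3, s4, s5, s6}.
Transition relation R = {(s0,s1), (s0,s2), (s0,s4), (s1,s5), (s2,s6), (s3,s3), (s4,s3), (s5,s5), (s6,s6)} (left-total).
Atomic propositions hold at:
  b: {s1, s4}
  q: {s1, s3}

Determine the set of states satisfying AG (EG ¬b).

{s2, s3, s5, s6}

Sat(¬b) = {s0, s2, s3, s5, s6}
EG ¬b: greatest fixpoint, start Z0 = {s0, s2, s3, s5, s6}, keep only states in Sat with some successor in Z. Already a fixed point.
Sat(EG ¬b) = {s0, s2, s3, s5, s6}
AG (EG ¬b): greatest fixpoint, start Z0 = {s0, s2, s3, s5, s6}, keep only states in Sat with every successor in Z. Z1 = {s2, s3, s5, s6}; fixed.
Sat(AG (EG ¬b)) = {s2, s3, s5, s6}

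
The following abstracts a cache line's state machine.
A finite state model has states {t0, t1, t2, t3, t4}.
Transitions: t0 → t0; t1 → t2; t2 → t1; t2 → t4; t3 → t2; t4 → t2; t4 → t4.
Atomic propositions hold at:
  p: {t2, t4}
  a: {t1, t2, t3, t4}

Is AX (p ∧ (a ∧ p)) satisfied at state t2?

No

Sat(a ∧ p) = {t2, t4}
Sat(p ∧ (a ∧ p)) = {t2, t4}
Sat(AX (p ∧ (a ∧ p))) = {s : every successor in {t2, t4}} = {t1, t3, t4}
t2 ∉ Sat(AX (p ∧ (a ∧ p))) = {t1, t3, t4}, so the formula does not hold at t2.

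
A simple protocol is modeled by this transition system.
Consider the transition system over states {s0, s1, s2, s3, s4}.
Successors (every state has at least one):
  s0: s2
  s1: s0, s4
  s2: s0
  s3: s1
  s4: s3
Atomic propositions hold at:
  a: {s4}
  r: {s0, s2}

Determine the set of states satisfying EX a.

Sat(EX a) = {s : some successor in {s4}} = {s1}

{s1}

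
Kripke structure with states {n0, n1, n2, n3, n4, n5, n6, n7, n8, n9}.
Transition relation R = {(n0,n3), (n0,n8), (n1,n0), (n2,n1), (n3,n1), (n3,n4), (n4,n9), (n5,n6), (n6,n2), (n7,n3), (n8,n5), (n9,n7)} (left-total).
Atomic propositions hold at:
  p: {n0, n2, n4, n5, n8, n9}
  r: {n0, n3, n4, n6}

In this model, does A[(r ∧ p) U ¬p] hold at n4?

Sat(r ∧ p) = {n0, n4}
Sat(¬p) = {n1, n3, n6, n7}
A[(r ∧ p) U ¬p]: least fixpoint, start Z0 = Sat(¬p) = {n1, n3, n6, n7}, add states in Sat(r ∧ p) with every successor in Z. Already a fixed point.
Sat(A[(r ∧ p) U ¬p]) = {n1, n3, n6, n7}
n4 ∉ Sat(A[(r ∧ p) U ¬p]) = {n1, n3, n6, n7}, so the formula does not hold at n4.

No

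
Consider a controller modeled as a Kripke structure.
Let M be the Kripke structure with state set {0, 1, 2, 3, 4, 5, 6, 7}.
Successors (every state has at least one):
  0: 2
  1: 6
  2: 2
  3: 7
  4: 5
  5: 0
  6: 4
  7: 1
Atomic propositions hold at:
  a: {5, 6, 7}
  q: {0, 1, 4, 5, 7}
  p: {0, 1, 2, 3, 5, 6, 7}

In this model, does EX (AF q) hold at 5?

AF q: least fixpoint, start Z0 = {0, 1, 4, 5, 7}, add states with every successor in Z. Z1 = {0, 1, 3, 4, 5, 6, 7}; fixed.
Sat(AF q) = {0, 1, 3, 4, 5, 6, 7}
Sat(EX (AF q)) = {s : some successor in {0, 1, 3, 4, 5, 6, 7}} = {1, 3, 4, 5, 6, 7}
5 ∈ Sat(EX (AF q)) = {1, 3, 4, 5, 6, 7}, so the formula holds at 5.

Yes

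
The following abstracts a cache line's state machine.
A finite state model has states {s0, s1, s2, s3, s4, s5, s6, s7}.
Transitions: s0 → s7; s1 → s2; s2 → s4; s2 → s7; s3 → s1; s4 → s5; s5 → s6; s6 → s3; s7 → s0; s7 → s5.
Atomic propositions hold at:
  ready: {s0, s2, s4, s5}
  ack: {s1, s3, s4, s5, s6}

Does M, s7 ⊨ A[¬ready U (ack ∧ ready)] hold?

No

Sat(¬ready) = {s1, s3, s6, s7}
Sat(ack ∧ ready) = {s4, s5}
A[¬ready U (ack ∧ ready)]: least fixpoint, start Z0 = Sat((ack ∧ ready)) = {s4, s5}, add states in Sat(¬ready) with every successor in Z. Already a fixed point.
Sat(A[¬ready U (ack ∧ ready)]) = {s4, s5}
s7 ∉ Sat(A[¬ready U (ack ∧ ready)]) = {s4, s5}, so the formula does not hold at s7.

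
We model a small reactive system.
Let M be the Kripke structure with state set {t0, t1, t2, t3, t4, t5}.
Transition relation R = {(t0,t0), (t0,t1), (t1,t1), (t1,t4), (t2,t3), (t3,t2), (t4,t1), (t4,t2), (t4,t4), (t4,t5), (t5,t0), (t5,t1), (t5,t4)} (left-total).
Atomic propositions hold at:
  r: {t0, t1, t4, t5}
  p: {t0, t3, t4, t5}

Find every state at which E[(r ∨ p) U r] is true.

{t0, t1, t4, t5}

Sat(r ∨ p) = {t0, t1, t3, t4, t5}
E[(r ∨ p) U r]: least fixpoint, start Z0 = Sat(r) = {t0, t1, t4, t5}, add states in Sat(r ∨ p) with some successor in Z. Already a fixed point.
Sat(E[(r ∨ p) U r]) = {t0, t1, t4, t5}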